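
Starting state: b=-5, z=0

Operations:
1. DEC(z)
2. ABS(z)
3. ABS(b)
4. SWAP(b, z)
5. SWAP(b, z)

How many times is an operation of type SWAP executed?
2

Counting SWAP operations:
Step 4: SWAP(b, z) ← SWAP
Step 5: SWAP(b, z) ← SWAP
Total: 2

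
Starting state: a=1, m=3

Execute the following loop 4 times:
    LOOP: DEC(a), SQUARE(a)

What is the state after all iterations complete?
a=1, m=3

Iteration trace:
Start: a=1, m=3
After iteration 1: a=0, m=3
After iteration 2: a=1, m=3
After iteration 3: a=0, m=3
After iteration 4: a=1, m=3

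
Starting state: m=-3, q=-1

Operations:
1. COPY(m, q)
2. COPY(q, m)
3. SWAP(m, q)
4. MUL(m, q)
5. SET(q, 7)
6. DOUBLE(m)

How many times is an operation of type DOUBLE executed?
1

Counting DOUBLE operations:
Step 6: DOUBLE(m) ← DOUBLE
Total: 1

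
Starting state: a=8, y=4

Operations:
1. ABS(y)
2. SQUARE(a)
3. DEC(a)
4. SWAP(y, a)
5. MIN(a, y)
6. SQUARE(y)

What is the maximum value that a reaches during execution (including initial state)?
64

Values of a at each step:
Initial: a = 8
After step 1: a = 8
After step 2: a = 64 ← maximum
After step 3: a = 63
After step 4: a = 4
After step 5: a = 4
After step 6: a = 4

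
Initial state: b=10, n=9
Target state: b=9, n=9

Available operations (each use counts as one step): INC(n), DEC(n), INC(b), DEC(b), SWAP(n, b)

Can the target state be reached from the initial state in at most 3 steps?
Yes

Path (1 step): DEC(b)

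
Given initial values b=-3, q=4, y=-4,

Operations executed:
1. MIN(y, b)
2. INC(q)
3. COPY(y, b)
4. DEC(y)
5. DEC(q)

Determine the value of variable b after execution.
b = -3

Tracing execution:
Step 1: MIN(y, b) → b = -3
Step 2: INC(q) → b = -3
Step 3: COPY(y, b) → b = -3
Step 4: DEC(y) → b = -3
Step 5: DEC(q) → b = -3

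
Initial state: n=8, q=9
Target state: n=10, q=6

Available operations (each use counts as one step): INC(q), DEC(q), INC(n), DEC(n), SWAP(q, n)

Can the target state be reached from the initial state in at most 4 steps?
Yes

Path (4 steps): INC(q) → DEC(n) → DEC(n) → SWAP(q, n)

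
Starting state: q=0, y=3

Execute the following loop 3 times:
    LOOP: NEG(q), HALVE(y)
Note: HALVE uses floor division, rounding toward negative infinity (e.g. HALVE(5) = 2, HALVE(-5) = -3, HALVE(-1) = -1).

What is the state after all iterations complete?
q=0, y=0

Iteration trace:
Start: q=0, y=3
After iteration 1: q=0, y=1
After iteration 2: q=0, y=0
After iteration 3: q=0, y=0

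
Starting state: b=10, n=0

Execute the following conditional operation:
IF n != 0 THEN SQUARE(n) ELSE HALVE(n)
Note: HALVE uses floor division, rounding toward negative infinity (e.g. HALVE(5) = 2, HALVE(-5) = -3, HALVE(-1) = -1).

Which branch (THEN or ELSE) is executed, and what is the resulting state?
Branch: ELSE, Final state: b=10, n=0

Evaluating condition: n != 0
n = 0
Condition is False, so ELSE branch executes
After HALVE(n): b=10, n=0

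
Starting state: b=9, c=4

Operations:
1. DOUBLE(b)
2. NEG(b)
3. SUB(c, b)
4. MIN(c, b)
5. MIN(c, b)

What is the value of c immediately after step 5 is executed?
c = -18

Tracing c through execution:
Initial: c = 4
After step 1 (DOUBLE(b)): c = 4
After step 2 (NEG(b)): c = 4
After step 3 (SUB(c, b)): c = 22
After step 4 (MIN(c, b)): c = -18
After step 5 (MIN(c, b)): c = -18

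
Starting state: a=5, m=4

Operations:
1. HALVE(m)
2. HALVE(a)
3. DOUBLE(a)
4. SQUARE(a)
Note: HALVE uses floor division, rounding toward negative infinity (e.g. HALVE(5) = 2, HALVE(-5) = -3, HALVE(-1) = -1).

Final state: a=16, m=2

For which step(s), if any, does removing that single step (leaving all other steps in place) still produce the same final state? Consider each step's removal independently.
None - removing any single step changes the final result

Testing removal of each single step:
Without step 1: final = a=16, m=4 (different)
Without step 2: final = a=100, m=2 (different)
Without step 3: final = a=4, m=2 (different)
Without step 4: final = a=4, m=2 (different)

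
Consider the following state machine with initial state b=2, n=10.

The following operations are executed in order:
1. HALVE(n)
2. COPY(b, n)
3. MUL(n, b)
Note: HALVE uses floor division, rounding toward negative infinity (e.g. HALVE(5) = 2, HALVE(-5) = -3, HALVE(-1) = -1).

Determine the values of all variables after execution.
{b: 5, n: 25}

Step-by-step execution:
Initial: b=2, n=10
After step 1 (HALVE(n)): b=2, n=5
After step 2 (COPY(b, n)): b=5, n=5
After step 3 (MUL(n, b)): b=5, n=25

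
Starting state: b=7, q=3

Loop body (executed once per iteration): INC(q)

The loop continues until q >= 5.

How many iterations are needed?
2

Tracing iterations:
Initial: b=7, q=3
After iteration 1: b=7, q=4
After iteration 2: b=7, q=5
q >= 5 now holds, so the loop exits after 2 iterations.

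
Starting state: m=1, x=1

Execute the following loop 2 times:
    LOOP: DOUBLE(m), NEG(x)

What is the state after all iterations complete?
m=4, x=1

Iteration trace:
Start: m=1, x=1
After iteration 1: m=2, x=-1
After iteration 2: m=4, x=1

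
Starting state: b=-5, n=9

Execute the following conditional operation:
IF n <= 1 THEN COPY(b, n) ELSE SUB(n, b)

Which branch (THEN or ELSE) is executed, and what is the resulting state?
Branch: ELSE, Final state: b=-5, n=14

Evaluating condition: n <= 1
n = 9
Condition is False, so ELSE branch executes
After SUB(n, b): b=-5, n=14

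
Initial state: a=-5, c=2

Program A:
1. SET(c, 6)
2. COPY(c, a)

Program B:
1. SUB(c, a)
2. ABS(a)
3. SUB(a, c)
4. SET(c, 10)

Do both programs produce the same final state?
No

Program A final state: a=-5, c=-5
Program B final state: a=-2, c=10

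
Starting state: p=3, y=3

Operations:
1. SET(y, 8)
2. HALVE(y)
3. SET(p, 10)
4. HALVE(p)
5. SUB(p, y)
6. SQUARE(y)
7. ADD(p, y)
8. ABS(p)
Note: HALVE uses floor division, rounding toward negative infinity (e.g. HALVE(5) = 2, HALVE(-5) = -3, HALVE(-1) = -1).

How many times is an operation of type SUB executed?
1

Counting SUB operations:
Step 5: SUB(p, y) ← SUB
Total: 1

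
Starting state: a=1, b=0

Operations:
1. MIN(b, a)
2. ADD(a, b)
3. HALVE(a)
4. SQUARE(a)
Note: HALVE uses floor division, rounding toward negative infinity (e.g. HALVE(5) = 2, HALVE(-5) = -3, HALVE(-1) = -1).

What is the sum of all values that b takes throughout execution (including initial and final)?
0

Values of b at each step:
Initial: b = 0
After step 1: b = 0
After step 2: b = 0
After step 3: b = 0
After step 4: b = 0
Sum = 0 + 0 + 0 + 0 + 0 = 0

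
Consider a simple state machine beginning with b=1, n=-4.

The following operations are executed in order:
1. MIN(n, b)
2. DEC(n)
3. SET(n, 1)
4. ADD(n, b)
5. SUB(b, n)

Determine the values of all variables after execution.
{b: -1, n: 2}

Step-by-step execution:
Initial: b=1, n=-4
After step 1 (MIN(n, b)): b=1, n=-4
After step 2 (DEC(n)): b=1, n=-5
After step 3 (SET(n, 1)): b=1, n=1
After step 4 (ADD(n, b)): b=1, n=2
After step 5 (SUB(b, n)): b=-1, n=2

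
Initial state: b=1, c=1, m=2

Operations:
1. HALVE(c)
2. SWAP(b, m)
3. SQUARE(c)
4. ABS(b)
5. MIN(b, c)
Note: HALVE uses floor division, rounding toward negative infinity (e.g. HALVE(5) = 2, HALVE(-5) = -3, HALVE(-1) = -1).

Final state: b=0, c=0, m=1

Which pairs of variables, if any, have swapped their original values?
None

Comparing initial and final values:
b: 1 → 0
c: 1 → 0
m: 2 → 1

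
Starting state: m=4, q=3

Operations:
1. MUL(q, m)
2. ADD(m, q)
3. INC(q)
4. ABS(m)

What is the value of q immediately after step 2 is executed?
q = 12

Tracing q through execution:
Initial: q = 3
After step 1 (MUL(q, m)): q = 12
After step 2 (ADD(m, q)): q = 12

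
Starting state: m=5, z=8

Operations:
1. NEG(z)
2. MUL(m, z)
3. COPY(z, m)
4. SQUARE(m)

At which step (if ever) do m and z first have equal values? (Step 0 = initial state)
Step 3

m and z first become equal after step 3.

Comparing values at each step:
Initial: m=5, z=8
After step 1: m=5, z=-8
After step 2: m=-40, z=-8
After step 3: m=-40, z=-40 ← equal!
After step 4: m=1600, z=-40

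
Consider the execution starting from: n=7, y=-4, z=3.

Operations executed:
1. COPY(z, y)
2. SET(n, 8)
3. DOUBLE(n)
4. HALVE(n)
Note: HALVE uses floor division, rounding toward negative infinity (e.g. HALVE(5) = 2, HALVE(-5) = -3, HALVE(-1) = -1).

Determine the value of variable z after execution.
z = -4

Tracing execution:
Step 1: COPY(z, y) → z = -4
Step 2: SET(n, 8) → z = -4
Step 3: DOUBLE(n) → z = -4
Step 4: HALVE(n) → z = -4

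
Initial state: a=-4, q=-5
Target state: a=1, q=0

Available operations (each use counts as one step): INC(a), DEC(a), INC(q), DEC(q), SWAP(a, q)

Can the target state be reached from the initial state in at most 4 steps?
No

The target state cannot be reached within 4 steps.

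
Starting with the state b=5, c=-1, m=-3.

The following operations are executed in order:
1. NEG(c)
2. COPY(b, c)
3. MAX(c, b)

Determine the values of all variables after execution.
{b: 1, c: 1, m: -3}

Step-by-step execution:
Initial: b=5, c=-1, m=-3
After step 1 (NEG(c)): b=5, c=1, m=-3
After step 2 (COPY(b, c)): b=1, c=1, m=-3
After step 3 (MAX(c, b)): b=1, c=1, m=-3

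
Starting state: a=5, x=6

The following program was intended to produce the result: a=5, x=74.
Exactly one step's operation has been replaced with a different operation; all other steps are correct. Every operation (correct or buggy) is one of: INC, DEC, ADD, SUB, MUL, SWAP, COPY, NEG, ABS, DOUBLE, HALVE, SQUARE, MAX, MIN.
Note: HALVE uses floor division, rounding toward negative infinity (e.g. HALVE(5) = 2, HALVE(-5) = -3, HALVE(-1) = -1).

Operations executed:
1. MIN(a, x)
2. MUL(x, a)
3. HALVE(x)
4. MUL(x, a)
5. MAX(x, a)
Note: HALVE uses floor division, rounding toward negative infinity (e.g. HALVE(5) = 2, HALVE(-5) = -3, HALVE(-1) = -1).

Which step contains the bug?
Step 5

Trace with buggy code:
Initial: a=5, x=6
After step 1: a=5, x=6
After step 2: a=5, x=30
After step 3: a=5, x=15
After step 4: a=5, x=75
After step 5: a=5, x=75
Actual final a=5, x=75 ≠ expected a=5, x=74.
Step 5 is the only position where a single-operation replacement can produce the expected result.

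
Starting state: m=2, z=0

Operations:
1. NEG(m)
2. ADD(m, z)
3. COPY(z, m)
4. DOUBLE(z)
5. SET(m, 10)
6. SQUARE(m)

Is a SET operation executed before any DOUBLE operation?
No

First SET: step 5
First DOUBLE: step 4
Since 5 > 4, DOUBLE comes first.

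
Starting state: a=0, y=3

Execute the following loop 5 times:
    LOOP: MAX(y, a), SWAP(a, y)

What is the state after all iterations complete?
a=3, y=3

Iteration trace:
Start: a=0, y=3
After iteration 1: a=3, y=0
After iteration 2: a=3, y=3
After iteration 3: a=3, y=3
After iteration 4: a=3, y=3
After iteration 5: a=3, y=3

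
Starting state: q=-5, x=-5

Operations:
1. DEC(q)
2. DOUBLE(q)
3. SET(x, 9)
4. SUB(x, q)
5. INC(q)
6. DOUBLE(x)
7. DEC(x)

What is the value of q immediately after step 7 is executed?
q = -11

Tracing q through execution:
Initial: q = -5
After step 1 (DEC(q)): q = -6
After step 2 (DOUBLE(q)): q = -12
After step 3 (SET(x, 9)): q = -12
After step 4 (SUB(x, q)): q = -12
After step 5 (INC(q)): q = -11
After step 6 (DOUBLE(x)): q = -11
After step 7 (DEC(x)): q = -11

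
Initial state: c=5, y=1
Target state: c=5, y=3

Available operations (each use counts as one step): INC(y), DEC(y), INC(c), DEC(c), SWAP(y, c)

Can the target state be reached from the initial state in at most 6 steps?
Yes

Path (2 steps): INC(y) → INC(y)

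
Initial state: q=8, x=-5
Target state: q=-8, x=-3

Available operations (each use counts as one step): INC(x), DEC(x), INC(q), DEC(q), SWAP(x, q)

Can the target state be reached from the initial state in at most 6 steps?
No

The target state cannot be reached within 6 steps.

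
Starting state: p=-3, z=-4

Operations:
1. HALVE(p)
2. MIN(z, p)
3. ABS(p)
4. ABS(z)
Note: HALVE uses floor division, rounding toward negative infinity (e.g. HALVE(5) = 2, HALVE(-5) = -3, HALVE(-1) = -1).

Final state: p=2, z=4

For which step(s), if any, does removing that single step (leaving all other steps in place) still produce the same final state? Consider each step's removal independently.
Step(s) 2

Testing removal of each single step:
Without step 1: final = p=3, z=4 (different)
Without step 2: final = p=2, z=4 (same)
Without step 3: final = p=-2, z=4 (different)
Without step 4: final = p=2, z=-4 (different)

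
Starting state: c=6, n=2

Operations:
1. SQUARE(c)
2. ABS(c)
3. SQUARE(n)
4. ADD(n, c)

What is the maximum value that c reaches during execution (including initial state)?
36

Values of c at each step:
Initial: c = 6
After step 1: c = 36 ← maximum
After step 2: c = 36
After step 3: c = 36
After step 4: c = 36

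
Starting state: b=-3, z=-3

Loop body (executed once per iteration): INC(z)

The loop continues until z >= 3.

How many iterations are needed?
6

Tracing iterations:
Initial: b=-3, z=-3
After iteration 1: b=-3, z=-2
After iteration 2: b=-3, z=-1
After iteration 3: b=-3, z=0
After iteration 4: b=-3, z=1
After iteration 5: b=-3, z=2
After iteration 6: b=-3, z=3
z >= 3 now holds, so the loop exits after 6 iterations.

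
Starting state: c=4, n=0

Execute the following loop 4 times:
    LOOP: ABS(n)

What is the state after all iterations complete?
c=4, n=0

Iteration trace:
Start: c=4, n=0
After iteration 1: c=4, n=0
After iteration 2: c=4, n=0
After iteration 3: c=4, n=0
After iteration 4: c=4, n=0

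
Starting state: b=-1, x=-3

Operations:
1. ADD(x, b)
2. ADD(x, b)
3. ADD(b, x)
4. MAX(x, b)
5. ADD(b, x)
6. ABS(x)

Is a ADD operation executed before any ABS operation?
Yes

First ADD: step 1
First ABS: step 6
Since 1 < 6, ADD comes first.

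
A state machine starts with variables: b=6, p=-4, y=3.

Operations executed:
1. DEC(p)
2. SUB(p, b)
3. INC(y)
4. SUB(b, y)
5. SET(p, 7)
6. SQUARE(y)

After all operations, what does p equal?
p = 7

Tracing execution:
Step 1: DEC(p) → p = -5
Step 2: SUB(p, b) → p = -11
Step 3: INC(y) → p = -11
Step 4: SUB(b, y) → p = -11
Step 5: SET(p, 7) → p = 7
Step 6: SQUARE(y) → p = 7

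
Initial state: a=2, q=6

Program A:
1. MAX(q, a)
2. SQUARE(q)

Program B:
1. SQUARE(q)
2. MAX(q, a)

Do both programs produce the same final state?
Yes

Program A final state: a=2, q=36
Program B final state: a=2, q=36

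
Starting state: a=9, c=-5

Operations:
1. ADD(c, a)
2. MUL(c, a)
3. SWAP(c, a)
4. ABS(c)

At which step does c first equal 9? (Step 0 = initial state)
Step 3

Tracing c:
Initial: c = -5
After step 1: c = 4
After step 2: c = 36
After step 3: c = 9 ← first occurrence
After step 4: c = 9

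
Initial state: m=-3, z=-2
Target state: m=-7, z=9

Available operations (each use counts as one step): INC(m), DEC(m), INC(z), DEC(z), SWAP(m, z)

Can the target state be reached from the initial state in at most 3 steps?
No

The target state cannot be reached within 3 steps.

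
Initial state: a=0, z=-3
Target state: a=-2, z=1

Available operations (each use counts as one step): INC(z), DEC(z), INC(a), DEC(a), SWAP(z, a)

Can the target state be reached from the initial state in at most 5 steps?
Yes

Path (3 steps): INC(z) → INC(a) → SWAP(z, a)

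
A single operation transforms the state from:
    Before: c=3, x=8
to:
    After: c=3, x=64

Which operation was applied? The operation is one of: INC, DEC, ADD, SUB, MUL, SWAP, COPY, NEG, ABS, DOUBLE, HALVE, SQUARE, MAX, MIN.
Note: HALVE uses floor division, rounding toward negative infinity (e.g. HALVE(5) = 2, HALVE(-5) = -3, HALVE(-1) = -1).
SQUARE(x)

Analyzing the change:
Before: c=3, x=8
After: c=3, x=64
Variable x changed from 8 to 64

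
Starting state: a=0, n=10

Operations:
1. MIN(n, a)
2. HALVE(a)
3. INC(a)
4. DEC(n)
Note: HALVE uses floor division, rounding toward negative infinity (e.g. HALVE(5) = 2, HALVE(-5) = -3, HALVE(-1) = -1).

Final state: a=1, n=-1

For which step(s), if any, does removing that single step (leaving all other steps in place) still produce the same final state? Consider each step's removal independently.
Step(s) 2

Testing removal of each single step:
Without step 1: final = a=1, n=9 (different)
Without step 2: final = a=1, n=-1 (same)
Without step 3: final = a=0, n=-1 (different)
Without step 4: final = a=1, n=0 (different)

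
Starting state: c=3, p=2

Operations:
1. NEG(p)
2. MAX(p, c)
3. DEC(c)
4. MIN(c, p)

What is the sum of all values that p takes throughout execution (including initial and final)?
9

Values of p at each step:
Initial: p = 2
After step 1: p = -2
After step 2: p = 3
After step 3: p = 3
After step 4: p = 3
Sum = 2 + -2 + 3 + 3 + 3 = 9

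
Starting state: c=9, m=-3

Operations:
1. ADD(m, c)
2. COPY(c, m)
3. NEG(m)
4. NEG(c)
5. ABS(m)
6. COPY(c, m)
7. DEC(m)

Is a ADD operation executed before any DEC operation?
Yes

First ADD: step 1
First DEC: step 7
Since 1 < 7, ADD comes first.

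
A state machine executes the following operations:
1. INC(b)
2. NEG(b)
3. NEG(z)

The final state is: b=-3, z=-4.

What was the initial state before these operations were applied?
b=2, z=4

Working backwards:
Final state: b=-3, z=-4
Before step 3 (NEG(z)): b=-3, z=4
Before step 2 (NEG(b)): b=3, z=4
Before step 1 (INC(b)): b=2, z=4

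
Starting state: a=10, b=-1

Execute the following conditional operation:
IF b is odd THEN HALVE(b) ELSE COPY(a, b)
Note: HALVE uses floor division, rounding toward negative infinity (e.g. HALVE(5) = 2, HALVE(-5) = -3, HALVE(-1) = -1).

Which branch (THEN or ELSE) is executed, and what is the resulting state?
Branch: THEN, Final state: a=10, b=-1

Evaluating condition: b is odd
Condition is True, so THEN branch executes
After HALVE(b): a=10, b=-1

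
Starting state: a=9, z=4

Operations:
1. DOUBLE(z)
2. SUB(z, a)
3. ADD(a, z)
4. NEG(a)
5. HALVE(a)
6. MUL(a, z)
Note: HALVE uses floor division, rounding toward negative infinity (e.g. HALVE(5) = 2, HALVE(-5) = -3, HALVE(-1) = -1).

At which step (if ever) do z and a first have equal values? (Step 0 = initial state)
Never

z and a never become equal during execution.

Comparing values at each step:
Initial: z=4, a=9
After step 1: z=8, a=9
After step 2: z=-1, a=9
After step 3: z=-1, a=8
After step 4: z=-1, a=-8
After step 5: z=-1, a=-4
After step 6: z=-1, a=4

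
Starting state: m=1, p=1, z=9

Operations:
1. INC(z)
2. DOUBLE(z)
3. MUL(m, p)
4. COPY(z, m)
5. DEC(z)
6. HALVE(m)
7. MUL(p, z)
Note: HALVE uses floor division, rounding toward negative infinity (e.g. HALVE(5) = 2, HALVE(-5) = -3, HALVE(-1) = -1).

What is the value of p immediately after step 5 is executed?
p = 1

Tracing p through execution:
Initial: p = 1
After step 1 (INC(z)): p = 1
After step 2 (DOUBLE(z)): p = 1
After step 3 (MUL(m, p)): p = 1
After step 4 (COPY(z, m)): p = 1
After step 5 (DEC(z)): p = 1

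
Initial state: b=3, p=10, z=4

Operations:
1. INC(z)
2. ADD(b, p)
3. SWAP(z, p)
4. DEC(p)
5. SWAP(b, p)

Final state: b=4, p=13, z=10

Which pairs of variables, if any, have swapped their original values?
None

Comparing initial and final values:
z: 4 → 10
p: 10 → 13
b: 3 → 4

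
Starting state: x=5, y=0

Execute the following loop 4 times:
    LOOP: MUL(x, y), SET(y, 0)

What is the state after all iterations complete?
x=0, y=0

Iteration trace:
Start: x=5, y=0
After iteration 1: x=0, y=0
After iteration 2: x=0, y=0
After iteration 3: x=0, y=0
After iteration 4: x=0, y=0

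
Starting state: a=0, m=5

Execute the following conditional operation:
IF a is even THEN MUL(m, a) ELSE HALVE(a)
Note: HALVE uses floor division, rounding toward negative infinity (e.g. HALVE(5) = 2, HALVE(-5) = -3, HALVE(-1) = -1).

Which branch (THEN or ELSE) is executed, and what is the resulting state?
Branch: THEN, Final state: a=0, m=0

Evaluating condition: a is even
Condition is True, so THEN branch executes
After MUL(m, a): a=0, m=0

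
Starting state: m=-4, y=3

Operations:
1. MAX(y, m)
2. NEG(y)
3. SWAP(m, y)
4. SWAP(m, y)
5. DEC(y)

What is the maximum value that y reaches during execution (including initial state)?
3

Values of y at each step:
Initial: y = 3 ← maximum
After step 1: y = 3
After step 2: y = -3
After step 3: y = -4
After step 4: y = -3
After step 5: y = -4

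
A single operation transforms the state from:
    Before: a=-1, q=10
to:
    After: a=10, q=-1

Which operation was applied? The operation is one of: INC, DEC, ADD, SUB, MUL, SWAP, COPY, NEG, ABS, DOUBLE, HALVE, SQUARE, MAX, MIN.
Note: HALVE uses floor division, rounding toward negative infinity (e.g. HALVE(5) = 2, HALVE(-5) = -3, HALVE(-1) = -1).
SWAP(q, a)

Analyzing the change:
Before: a=-1, q=10
After: a=10, q=-1
Variable q changed from 10 to -1
Variable a changed from -1 to 10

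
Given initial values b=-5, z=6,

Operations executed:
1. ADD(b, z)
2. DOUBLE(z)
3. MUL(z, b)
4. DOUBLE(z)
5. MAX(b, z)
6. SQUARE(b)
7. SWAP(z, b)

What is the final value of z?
z = 576

Tracing execution:
Step 1: ADD(b, z) → z = 6
Step 2: DOUBLE(z) → z = 12
Step 3: MUL(z, b) → z = 12
Step 4: DOUBLE(z) → z = 24
Step 5: MAX(b, z) → z = 24
Step 6: SQUARE(b) → z = 24
Step 7: SWAP(z, b) → z = 576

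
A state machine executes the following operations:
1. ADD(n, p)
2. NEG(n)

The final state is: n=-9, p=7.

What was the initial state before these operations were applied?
n=2, p=7

Working backwards:
Final state: n=-9, p=7
Before step 2 (NEG(n)): n=9, p=7
Before step 1 (ADD(n, p)): n=2, p=7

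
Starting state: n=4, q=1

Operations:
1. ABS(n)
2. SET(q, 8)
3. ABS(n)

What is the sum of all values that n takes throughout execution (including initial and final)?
16

Values of n at each step:
Initial: n = 4
After step 1: n = 4
After step 2: n = 4
After step 3: n = 4
Sum = 4 + 4 + 4 + 4 = 16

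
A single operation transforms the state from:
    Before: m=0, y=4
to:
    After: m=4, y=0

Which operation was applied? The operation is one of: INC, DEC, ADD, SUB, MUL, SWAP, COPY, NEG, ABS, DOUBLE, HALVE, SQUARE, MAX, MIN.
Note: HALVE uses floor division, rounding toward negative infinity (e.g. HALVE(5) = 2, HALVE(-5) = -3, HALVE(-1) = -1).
SWAP(m, y)

Analyzing the change:
Before: m=0, y=4
After: m=4, y=0
Variable m changed from 0 to 4
Variable y changed from 4 to 0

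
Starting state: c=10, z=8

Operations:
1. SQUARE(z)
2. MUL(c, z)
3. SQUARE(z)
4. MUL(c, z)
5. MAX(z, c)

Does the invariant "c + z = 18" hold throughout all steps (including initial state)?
No, violated after step 1

The invariant is violated after step 1.

State at each step:
Initial: c=10, z=8
After step 1: c=10, z=64
After step 2: c=640, z=64
After step 3: c=640, z=4096
After step 4: c=2621440, z=4096
After step 5: c=2621440, z=2621440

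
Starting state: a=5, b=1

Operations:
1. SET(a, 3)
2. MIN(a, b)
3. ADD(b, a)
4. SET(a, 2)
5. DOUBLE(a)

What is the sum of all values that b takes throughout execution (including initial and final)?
9

Values of b at each step:
Initial: b = 1
After step 1: b = 1
After step 2: b = 1
After step 3: b = 2
After step 4: b = 2
After step 5: b = 2
Sum = 1 + 1 + 1 + 2 + 2 + 2 = 9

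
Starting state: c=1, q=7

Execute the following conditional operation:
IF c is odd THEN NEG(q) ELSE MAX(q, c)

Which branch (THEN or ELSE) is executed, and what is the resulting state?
Branch: THEN, Final state: c=1, q=-7

Evaluating condition: c is odd
Condition is True, so THEN branch executes
After NEG(q): c=1, q=-7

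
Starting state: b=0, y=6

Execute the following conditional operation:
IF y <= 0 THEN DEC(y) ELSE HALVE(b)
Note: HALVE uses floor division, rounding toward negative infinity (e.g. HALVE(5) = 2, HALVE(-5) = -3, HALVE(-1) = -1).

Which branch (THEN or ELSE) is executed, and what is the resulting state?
Branch: ELSE, Final state: b=0, y=6

Evaluating condition: y <= 0
y = 6
Condition is False, so ELSE branch executes
After HALVE(b): b=0, y=6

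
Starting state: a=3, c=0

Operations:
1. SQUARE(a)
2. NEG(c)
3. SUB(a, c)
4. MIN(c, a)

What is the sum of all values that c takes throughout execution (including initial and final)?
0

Values of c at each step:
Initial: c = 0
After step 1: c = 0
After step 2: c = 0
After step 3: c = 0
After step 4: c = 0
Sum = 0 + 0 + 0 + 0 + 0 = 0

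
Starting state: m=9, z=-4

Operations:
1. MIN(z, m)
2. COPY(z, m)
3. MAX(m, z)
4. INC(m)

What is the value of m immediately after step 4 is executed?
m = 10

Tracing m through execution:
Initial: m = 9
After step 1 (MIN(z, m)): m = 9
After step 2 (COPY(z, m)): m = 9
After step 3 (MAX(m, z)): m = 9
After step 4 (INC(m)): m = 10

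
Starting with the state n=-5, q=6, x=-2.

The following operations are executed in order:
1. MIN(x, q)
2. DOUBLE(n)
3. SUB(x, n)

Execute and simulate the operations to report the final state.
{n: -10, q: 6, x: 8}

Step-by-step execution:
Initial: n=-5, q=6, x=-2
After step 1 (MIN(x, q)): n=-5, q=6, x=-2
After step 2 (DOUBLE(n)): n=-10, q=6, x=-2
After step 3 (SUB(x, n)): n=-10, q=6, x=8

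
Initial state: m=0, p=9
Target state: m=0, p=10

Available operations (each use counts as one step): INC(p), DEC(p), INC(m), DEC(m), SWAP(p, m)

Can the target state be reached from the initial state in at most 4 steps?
Yes

Path (1 step): INC(p)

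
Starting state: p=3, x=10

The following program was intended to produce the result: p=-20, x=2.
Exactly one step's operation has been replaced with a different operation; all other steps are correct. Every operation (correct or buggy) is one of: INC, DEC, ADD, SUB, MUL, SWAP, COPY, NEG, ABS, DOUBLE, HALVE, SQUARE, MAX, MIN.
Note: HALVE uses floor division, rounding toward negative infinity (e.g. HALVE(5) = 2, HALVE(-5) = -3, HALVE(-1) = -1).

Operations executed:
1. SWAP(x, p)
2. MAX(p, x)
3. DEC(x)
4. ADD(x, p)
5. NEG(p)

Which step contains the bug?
Step 4

Trace with buggy code:
Initial: p=3, x=10
After step 1: p=10, x=3
After step 2: p=10, x=3
After step 3: p=10, x=2
After step 4: p=10, x=12
After step 5: p=-10, x=12
Actual final p=-10, x=12 ≠ expected p=-20, x=2.
Step 4 is the only position where a single-operation replacement can produce the expected result.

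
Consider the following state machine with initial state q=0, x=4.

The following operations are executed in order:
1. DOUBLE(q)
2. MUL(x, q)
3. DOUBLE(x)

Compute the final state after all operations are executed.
{q: 0, x: 0}

Step-by-step execution:
Initial: q=0, x=4
After step 1 (DOUBLE(q)): q=0, x=4
After step 2 (MUL(x, q)): q=0, x=0
After step 3 (DOUBLE(x)): q=0, x=0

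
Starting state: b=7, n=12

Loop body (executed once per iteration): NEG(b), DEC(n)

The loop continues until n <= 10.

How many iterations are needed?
2

Tracing iterations:
Initial: b=7, n=12
After iteration 1: b=-7, n=11
After iteration 2: b=7, n=10
n <= 10 now holds, so the loop exits after 2 iterations.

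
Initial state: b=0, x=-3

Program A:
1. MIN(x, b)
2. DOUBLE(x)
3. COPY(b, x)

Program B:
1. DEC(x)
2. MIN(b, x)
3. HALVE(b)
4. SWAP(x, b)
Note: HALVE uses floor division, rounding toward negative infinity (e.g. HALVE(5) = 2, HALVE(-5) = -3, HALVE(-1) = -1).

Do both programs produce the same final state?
No

Program A final state: b=-6, x=-6
Program B final state: b=-4, x=-2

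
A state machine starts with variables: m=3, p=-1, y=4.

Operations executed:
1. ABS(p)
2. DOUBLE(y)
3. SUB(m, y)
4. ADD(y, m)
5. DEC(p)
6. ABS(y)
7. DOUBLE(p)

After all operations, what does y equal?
y = 3

Tracing execution:
Step 1: ABS(p) → y = 4
Step 2: DOUBLE(y) → y = 8
Step 3: SUB(m, y) → y = 8
Step 4: ADD(y, m) → y = 3
Step 5: DEC(p) → y = 3
Step 6: ABS(y) → y = 3
Step 7: DOUBLE(p) → y = 3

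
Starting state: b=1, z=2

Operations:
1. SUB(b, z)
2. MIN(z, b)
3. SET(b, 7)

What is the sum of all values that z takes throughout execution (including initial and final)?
2

Values of z at each step:
Initial: z = 2
After step 1: z = 2
After step 2: z = -1
After step 3: z = -1
Sum = 2 + 2 + -1 + -1 = 2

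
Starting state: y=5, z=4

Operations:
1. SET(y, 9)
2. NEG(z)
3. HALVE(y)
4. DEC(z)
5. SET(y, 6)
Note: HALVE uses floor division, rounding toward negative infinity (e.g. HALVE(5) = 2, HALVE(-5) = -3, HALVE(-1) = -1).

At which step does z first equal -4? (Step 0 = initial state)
Step 2

Tracing z:
Initial: z = 4
After step 1: z = 4
After step 2: z = -4 ← first occurrence
After step 3: z = -4
After step 4: z = -5
After step 5: z = -5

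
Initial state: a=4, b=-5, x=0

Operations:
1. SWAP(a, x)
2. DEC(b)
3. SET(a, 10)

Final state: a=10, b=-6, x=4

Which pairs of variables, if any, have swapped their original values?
None

Comparing initial and final values:
b: -5 → -6
x: 0 → 4
a: 4 → 10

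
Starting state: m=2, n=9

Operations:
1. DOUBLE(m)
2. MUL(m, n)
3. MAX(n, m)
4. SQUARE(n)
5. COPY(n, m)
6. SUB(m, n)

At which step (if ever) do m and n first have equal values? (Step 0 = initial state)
Step 3

m and n first become equal after step 3.

Comparing values at each step:
Initial: m=2, n=9
After step 1: m=4, n=9
After step 2: m=36, n=9
After step 3: m=36, n=36 ← equal!
After step 4: m=36, n=1296
After step 5: m=36, n=36 ← equal!
After step 6: m=0, n=36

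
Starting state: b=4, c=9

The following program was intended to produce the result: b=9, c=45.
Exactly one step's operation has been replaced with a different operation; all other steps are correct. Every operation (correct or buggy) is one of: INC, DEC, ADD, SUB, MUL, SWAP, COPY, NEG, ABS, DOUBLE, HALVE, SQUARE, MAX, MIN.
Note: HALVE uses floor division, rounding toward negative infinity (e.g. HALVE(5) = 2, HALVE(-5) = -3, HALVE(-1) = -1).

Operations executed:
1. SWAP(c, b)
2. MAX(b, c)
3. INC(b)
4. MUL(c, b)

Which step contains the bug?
Step 3

Trace with buggy code:
Initial: b=4, c=9
After step 1: b=9, c=4
After step 2: b=9, c=4
After step 3: b=10, c=4
After step 4: b=10, c=40
Actual final b=10, c=40 ≠ expected b=9, c=45.
Step 3 is the only position where a single-operation replacement can produce the expected result.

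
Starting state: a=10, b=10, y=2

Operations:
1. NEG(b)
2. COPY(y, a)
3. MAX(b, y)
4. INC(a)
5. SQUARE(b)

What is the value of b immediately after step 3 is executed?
b = 10

Tracing b through execution:
Initial: b = 10
After step 1 (NEG(b)): b = -10
After step 2 (COPY(y, a)): b = -10
After step 3 (MAX(b, y)): b = 10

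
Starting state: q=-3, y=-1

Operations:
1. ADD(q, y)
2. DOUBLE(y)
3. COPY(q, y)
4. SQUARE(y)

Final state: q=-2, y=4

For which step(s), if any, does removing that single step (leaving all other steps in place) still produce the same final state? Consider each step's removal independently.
Step(s) 1

Testing removal of each single step:
Without step 1: final = q=-2, y=4 (same)
Without step 2: final = q=-1, y=1 (different)
Without step 3: final = q=-4, y=4 (different)
Without step 4: final = q=-2, y=-2 (different)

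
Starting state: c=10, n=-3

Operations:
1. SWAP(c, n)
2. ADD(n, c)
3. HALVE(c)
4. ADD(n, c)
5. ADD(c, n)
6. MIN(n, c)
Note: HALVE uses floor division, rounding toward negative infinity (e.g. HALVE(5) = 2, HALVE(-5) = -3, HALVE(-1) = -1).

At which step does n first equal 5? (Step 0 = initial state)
Step 4

Tracing n:
Initial: n = -3
After step 1: n = 10
After step 2: n = 7
After step 3: n = 7
After step 4: n = 5 ← first occurrence
After step 5: n = 5
After step 6: n = 3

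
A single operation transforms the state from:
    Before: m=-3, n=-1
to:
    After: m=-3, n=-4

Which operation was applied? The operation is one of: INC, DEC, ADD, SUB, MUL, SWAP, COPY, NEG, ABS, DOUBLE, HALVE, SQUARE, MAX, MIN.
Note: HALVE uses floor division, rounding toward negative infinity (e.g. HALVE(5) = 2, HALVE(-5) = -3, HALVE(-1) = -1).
ADD(n, m)

Analyzing the change:
Before: m=-3, n=-1
After: m=-3, n=-4
Variable n changed from -1 to -4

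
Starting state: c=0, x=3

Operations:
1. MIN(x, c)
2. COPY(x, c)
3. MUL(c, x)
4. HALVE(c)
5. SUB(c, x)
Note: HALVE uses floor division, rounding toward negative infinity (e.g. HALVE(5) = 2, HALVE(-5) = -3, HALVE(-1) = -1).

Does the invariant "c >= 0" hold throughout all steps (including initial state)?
Yes

The invariant holds at every step.

State at each step:
Initial: c=0, x=3
After step 1: c=0, x=0
After step 2: c=0, x=0
After step 3: c=0, x=0
After step 4: c=0, x=0
After step 5: c=0, x=0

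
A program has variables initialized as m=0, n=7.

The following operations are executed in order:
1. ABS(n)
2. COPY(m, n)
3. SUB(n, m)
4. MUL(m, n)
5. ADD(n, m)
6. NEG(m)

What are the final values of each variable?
{m: 0, n: 0}

Step-by-step execution:
Initial: m=0, n=7
After step 1 (ABS(n)): m=0, n=7
After step 2 (COPY(m, n)): m=7, n=7
After step 3 (SUB(n, m)): m=7, n=0
After step 4 (MUL(m, n)): m=0, n=0
After step 5 (ADD(n, m)): m=0, n=0
After step 6 (NEG(m)): m=0, n=0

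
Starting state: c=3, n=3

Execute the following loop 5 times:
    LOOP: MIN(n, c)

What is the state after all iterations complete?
c=3, n=3

Iteration trace:
Start: c=3, n=3
After iteration 1: c=3, n=3
After iteration 2: c=3, n=3
After iteration 3: c=3, n=3
After iteration 4: c=3, n=3
After iteration 5: c=3, n=3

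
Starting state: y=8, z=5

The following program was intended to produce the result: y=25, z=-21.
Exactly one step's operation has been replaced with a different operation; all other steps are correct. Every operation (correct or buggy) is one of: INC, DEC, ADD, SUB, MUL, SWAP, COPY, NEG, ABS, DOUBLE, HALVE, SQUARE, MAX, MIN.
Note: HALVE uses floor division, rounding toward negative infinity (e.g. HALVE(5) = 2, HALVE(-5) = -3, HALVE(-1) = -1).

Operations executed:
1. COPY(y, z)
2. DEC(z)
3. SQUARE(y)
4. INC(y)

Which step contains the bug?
Step 4

Trace with buggy code:
Initial: y=8, z=5
After step 1: y=5, z=5
After step 2: y=5, z=4
After step 3: y=25, z=4
After step 4: y=26, z=4
Actual final y=26, z=4 ≠ expected y=25, z=-21.
Step 4 is the only position where a single-operation replacement can produce the expected result.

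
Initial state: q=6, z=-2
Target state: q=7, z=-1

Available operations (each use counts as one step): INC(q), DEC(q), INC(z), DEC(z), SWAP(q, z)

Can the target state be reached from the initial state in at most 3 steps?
Yes

Path (2 steps): INC(q) → INC(z)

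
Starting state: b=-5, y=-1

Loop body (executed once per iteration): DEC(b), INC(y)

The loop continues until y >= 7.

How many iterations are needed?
8

Tracing iterations:
Initial: b=-5, y=-1
After iteration 1: b=-6, y=0
After iteration 2: b=-7, y=1
After iteration 3: b=-8, y=2
After iteration 4: b=-9, y=3
After iteration 5: b=-10, y=4
After iteration 6: b=-11, y=5
After iteration 7: b=-12, y=6
After iteration 8: b=-13, y=7
y >= 7 now holds, so the loop exits after 8 iterations.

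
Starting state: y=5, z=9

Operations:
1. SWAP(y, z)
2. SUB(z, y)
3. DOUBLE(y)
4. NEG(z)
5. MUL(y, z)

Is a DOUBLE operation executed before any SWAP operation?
No

First DOUBLE: step 3
First SWAP: step 1
Since 3 > 1, SWAP comes first.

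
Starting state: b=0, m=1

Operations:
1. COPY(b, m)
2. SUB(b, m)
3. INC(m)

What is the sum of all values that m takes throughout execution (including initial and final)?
5

Values of m at each step:
Initial: m = 1
After step 1: m = 1
After step 2: m = 1
After step 3: m = 2
Sum = 1 + 1 + 1 + 2 = 5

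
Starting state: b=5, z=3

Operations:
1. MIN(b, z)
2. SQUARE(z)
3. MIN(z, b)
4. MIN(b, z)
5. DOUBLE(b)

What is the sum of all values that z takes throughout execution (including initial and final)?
24

Values of z at each step:
Initial: z = 3
After step 1: z = 3
After step 2: z = 9
After step 3: z = 3
After step 4: z = 3
After step 5: z = 3
Sum = 3 + 3 + 9 + 3 + 3 + 3 = 24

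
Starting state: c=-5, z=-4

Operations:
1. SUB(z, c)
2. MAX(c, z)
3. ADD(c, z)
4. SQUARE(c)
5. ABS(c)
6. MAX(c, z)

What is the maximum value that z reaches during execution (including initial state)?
1

Values of z at each step:
Initial: z = -4
After step 1: z = 1 ← maximum
After step 2: z = 1
After step 3: z = 1
After step 4: z = 1
After step 5: z = 1
After step 6: z = 1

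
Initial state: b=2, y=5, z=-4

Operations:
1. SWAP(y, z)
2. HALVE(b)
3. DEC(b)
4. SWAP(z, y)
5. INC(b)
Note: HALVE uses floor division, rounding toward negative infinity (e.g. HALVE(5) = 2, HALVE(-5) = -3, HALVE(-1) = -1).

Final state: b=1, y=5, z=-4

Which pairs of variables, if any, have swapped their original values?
None

Comparing initial and final values:
z: -4 → -4
y: 5 → 5
b: 2 → 1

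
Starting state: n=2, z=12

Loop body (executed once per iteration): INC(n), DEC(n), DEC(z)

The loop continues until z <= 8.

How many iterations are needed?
4

Tracing iterations:
Initial: n=2, z=12
After iteration 1: n=2, z=11
After iteration 2: n=2, z=10
After iteration 3: n=2, z=9
After iteration 4: n=2, z=8
z <= 8 now holds, so the loop exits after 4 iterations.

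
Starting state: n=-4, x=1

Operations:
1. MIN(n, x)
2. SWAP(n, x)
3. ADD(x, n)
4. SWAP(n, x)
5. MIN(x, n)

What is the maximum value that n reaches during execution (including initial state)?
1

Values of n at each step:
Initial: n = -4
After step 1: n = -4
After step 2: n = 1 ← maximum
After step 3: n = 1
After step 4: n = -3
After step 5: n = -3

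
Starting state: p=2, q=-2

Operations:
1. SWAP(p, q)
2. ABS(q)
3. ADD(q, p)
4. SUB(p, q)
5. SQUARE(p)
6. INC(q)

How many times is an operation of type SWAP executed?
1

Counting SWAP operations:
Step 1: SWAP(p, q) ← SWAP
Total: 1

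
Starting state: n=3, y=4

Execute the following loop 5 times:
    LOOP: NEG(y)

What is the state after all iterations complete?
n=3, y=-4

Iteration trace:
Start: n=3, y=4
After iteration 1: n=3, y=-4
After iteration 2: n=3, y=4
After iteration 3: n=3, y=-4
After iteration 4: n=3, y=4
After iteration 5: n=3, y=-4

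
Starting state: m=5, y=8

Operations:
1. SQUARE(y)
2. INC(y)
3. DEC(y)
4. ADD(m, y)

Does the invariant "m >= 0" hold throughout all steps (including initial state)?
Yes

The invariant holds at every step.

State at each step:
Initial: m=5, y=8
After step 1: m=5, y=64
After step 2: m=5, y=65
After step 3: m=5, y=64
After step 4: m=69, y=64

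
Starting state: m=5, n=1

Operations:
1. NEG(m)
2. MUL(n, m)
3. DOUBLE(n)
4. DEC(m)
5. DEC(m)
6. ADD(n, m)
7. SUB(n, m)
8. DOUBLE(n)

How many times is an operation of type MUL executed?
1

Counting MUL operations:
Step 2: MUL(n, m) ← MUL
Total: 1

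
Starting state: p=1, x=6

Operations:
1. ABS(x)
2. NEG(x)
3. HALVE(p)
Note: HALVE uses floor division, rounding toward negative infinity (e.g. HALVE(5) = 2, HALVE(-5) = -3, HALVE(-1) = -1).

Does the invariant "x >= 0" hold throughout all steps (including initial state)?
No, violated after step 2

The invariant is violated after step 2.

State at each step:
Initial: p=1, x=6
After step 1: p=1, x=6
After step 2: p=1, x=-6
After step 3: p=0, x=-6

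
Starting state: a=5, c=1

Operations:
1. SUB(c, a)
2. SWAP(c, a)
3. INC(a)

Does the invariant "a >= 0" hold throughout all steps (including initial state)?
No, violated after step 2

The invariant is violated after step 2.

State at each step:
Initial: a=5, c=1
After step 1: a=5, c=-4
After step 2: a=-4, c=5
After step 3: a=-3, c=5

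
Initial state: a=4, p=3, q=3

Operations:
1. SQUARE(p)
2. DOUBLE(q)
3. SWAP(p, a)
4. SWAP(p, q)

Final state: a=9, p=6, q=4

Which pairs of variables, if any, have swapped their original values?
None

Comparing initial and final values:
a: 4 → 9
p: 3 → 6
q: 3 → 4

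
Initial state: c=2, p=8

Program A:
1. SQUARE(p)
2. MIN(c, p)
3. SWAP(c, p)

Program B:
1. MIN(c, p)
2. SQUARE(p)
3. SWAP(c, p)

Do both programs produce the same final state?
Yes

Program A final state: c=64, p=2
Program B final state: c=64, p=2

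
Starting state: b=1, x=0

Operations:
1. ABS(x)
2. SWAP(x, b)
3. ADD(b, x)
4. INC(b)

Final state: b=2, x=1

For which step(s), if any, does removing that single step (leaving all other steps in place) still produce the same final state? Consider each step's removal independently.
Step(s) 1

Testing removal of each single step:
Without step 1: final = b=2, x=1 (same)
Without step 2: final = b=2, x=0 (different)
Without step 3: final = b=1, x=1 (different)
Without step 4: final = b=1, x=1 (different)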